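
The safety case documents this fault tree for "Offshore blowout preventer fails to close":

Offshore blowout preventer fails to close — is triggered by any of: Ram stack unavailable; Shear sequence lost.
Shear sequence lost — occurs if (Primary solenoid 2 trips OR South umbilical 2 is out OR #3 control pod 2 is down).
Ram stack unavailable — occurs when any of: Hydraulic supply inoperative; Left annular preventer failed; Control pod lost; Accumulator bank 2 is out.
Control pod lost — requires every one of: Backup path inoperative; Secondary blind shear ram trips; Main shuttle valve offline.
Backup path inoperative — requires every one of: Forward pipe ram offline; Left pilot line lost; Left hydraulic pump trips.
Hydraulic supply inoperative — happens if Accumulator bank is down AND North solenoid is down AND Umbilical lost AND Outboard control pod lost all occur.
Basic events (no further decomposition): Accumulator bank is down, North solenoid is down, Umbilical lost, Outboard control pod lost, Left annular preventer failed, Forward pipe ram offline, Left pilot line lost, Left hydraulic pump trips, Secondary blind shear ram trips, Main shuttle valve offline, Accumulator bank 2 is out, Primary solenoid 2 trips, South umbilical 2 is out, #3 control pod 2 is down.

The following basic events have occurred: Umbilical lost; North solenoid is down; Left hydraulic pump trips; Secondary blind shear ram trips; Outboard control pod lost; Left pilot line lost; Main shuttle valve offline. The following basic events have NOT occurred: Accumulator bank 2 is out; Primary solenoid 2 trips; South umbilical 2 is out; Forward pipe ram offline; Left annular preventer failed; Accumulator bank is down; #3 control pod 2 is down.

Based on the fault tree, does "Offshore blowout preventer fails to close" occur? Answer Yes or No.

Hydraulic supply inoperative [AND]: Accumulator bank is down=not, North solenoid is down=occurs, Umbilical lost=occurs, Outboard control pod lost=occurs → not all inputs occur → does not occur.
Backup path inoperative [AND]: Forward pipe ram offline=not, Left pilot line lost=occurs, Left hydraulic pump trips=occurs → not all inputs occur → does not occur.
Control pod lost [AND]: Backup path inoperative=not, Secondary blind shear ram trips=occurs, Main shuttle valve offline=occurs → not all inputs occur → does not occur.
Ram stack unavailable [OR]: Hydraulic supply inoperative=not, Left annular preventer failed=not, Control pod lost=not, Accumulator bank 2 is out=not → no input occurs → does not occur.
Shear sequence lost [OR]: Primary solenoid 2 trips=not, South umbilical 2 is out=not, #3 control pod 2 is down=not → no input occurs → does not occur.
Offshore blowout preventer fails to close [OR]: Ram stack unavailable=not, Shear sequence lost=not → no input occurs → does not occur.

No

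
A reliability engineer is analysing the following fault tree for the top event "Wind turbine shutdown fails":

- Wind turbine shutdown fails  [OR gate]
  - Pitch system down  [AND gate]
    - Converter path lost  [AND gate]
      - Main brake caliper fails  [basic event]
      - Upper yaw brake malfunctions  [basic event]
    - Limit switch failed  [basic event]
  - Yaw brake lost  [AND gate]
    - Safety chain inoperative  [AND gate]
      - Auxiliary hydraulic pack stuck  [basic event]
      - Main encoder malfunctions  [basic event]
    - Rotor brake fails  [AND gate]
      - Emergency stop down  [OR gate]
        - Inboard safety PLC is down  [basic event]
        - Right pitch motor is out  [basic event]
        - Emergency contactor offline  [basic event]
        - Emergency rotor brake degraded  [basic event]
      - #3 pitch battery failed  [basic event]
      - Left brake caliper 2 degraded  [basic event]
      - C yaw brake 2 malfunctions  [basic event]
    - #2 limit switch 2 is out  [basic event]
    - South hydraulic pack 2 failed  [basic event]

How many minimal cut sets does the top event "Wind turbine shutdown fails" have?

5

Converter path lost [AND]: one cut set from each child combined → 1 × 1 = 1 cut set(s).
Pitch system down [AND]: one cut set from each child combined → 1 × 1 = 1 cut set(s).
Safety chain inoperative [AND]: one cut set from each child combined → 1 × 1 = 1 cut set(s).
Emergency stop down [OR]: union of children's cut sets → 4 cut set(s).
Rotor brake fails [AND]: one cut set from each child combined → 4 × 1 × 1 × 1 = 4 cut set(s).
Yaw brake lost [AND]: one cut set from each child combined → 1 × 4 × 1 × 1 = 4 cut set(s).
Wind turbine shutdown fails [OR]: union of children's cut sets → 5 cut set(s).
Minimal cut sets: {Limit switch failed, Main brake caliper fails, Upper yaw brake malfunctions}; {#2 limit switch 2 is out, #3 pitch battery failed, Auxiliary hydraulic pack stuck, C yaw brake 2 malfunctions, Inboard safety PLC is down, Left brake caliper 2 degraded, Main encoder malfunctions, South hydraulic pack 2 failed}; {#2 limit switch 2 is out, #3 pitch battery failed, Auxiliary hydraulic pack stuck, C yaw brake 2 malfunctions, Left brake caliper 2 degraded, Main encoder malfunctions, Right pitch motor is out, South hydraulic pack 2 failed}; {#2 limit switch 2 is out, #3 pitch battery failed, Auxiliary hydraulic pack stuck, C yaw brake 2 malfunctions, Emergency contactor offline, Left brake caliper 2 degraded, Main encoder malfunctions, South hydraulic pack 2 failed}; {#2 limit switch 2 is out, #3 pitch battery failed, Auxiliary hydraulic pack stuck, C yaw brake 2 malfunctions, Emergency rotor brake degraded, Left brake caliper 2 degraded, Main encoder malfunctions, South hydraulic pack 2 failed}.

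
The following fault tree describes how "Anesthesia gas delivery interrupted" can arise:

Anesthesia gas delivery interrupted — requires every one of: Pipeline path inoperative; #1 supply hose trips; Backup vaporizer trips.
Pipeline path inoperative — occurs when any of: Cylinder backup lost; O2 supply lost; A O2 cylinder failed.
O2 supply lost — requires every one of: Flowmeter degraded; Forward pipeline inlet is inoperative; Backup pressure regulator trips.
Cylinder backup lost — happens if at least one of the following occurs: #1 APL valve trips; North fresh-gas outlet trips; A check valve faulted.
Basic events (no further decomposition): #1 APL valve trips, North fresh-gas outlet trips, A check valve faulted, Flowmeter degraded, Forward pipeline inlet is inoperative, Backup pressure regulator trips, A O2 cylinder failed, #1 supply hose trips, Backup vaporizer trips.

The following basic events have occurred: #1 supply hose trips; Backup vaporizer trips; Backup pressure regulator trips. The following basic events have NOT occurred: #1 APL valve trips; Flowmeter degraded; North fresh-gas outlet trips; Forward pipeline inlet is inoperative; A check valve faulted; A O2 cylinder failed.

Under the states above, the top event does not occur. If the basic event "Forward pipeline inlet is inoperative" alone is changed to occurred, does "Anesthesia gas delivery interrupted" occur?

No

Counterfactual: set "Forward pipeline inlet is inoperative" to occurred.
Cylinder backup lost [OR]: #1 APL valve trips=not, North fresh-gas outlet trips=not, A check valve faulted=not → no input occurs → does not occur.
O2 supply lost [AND]: Flowmeter degraded=not, Forward pipeline inlet is inoperative=occurs, Backup pressure regulator trips=occurs → not all inputs occur → does not occur.
Pipeline path inoperative [OR]: Cylinder backup lost=not, O2 supply lost=not, A O2 cylinder failed=not → no input occurs → does not occur.
Anesthesia gas delivery interrupted [AND]: Pipeline path inoperative=not, #1 supply hose trips=occurs, Backup vaporizer trips=occurs → not all inputs occur → does not occur.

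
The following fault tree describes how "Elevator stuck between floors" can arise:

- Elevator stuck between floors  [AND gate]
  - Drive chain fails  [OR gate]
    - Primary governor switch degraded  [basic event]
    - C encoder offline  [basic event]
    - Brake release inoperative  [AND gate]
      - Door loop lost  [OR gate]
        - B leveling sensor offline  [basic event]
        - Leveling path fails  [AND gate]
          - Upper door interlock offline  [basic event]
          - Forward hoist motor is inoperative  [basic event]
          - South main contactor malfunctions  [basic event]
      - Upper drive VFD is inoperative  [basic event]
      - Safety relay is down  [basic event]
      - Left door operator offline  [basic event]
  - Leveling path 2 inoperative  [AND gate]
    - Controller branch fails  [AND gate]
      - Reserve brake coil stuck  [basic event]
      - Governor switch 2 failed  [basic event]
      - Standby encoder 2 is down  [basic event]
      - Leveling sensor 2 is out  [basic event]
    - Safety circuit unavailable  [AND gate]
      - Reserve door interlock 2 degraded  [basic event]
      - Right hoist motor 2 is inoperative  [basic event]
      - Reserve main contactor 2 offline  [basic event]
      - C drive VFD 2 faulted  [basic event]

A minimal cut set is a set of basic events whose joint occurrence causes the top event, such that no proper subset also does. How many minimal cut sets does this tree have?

Leveling path fails [AND]: one cut set from each child combined → 1 × 1 × 1 = 1 cut set(s).
Door loop lost [OR]: union of children's cut sets → 2 cut set(s).
Brake release inoperative [AND]: one cut set from each child combined → 2 × 1 × 1 × 1 = 2 cut set(s).
Drive chain fails [OR]: union of children's cut sets → 4 cut set(s).
Controller branch fails [AND]: one cut set from each child combined → 1 × 1 × 1 × 1 = 1 cut set(s).
Safety circuit unavailable [AND]: one cut set from each child combined → 1 × 1 × 1 × 1 = 1 cut set(s).
Leveling path 2 inoperative [AND]: one cut set from each child combined → 1 × 1 = 1 cut set(s).
Elevator stuck between floors [AND]: one cut set from each child combined → 4 × 1 = 4 cut set(s).
Minimal cut sets: {C drive VFD 2 faulted, Governor switch 2 failed, Leveling sensor 2 is out, Primary governor switch degraded, Reserve brake coil stuck, Reserve door interlock 2 degraded, Reserve main contactor 2 offline, Right hoist motor 2 is inoperative, Standby encoder 2 is down}; {C drive VFD 2 faulted, C encoder offline, Governor switch 2 failed, Leveling sensor 2 is out, Reserve brake coil stuck, Reserve door interlock 2 degraded, Reserve main contactor 2 offline, Right hoist motor 2 is inoperative, Standby encoder 2 is down}; {B leveling sensor offline, C drive VFD 2 faulted, Governor switch 2 failed, Left door operator offline, Leveling sensor 2 is out, Reserve brake coil stuck, Reserve door interlock 2 degraded, Reserve main contactor 2 offline, Right hoist motor 2 is inoperative, Safety relay is down, Standby encoder 2 is down, Upper drive VFD is inoperative}; {C drive VFD 2 faulted, Forward hoist motor is inoperative, Governor switch 2 failed, Left door operator offline, Leveling sensor 2 is out, Reserve brake coil stuck, Reserve door interlock 2 degraded, Reserve main contactor 2 offline, Right hoist motor 2 is inoperative, Safety relay is down, South main contactor malfunctions, Standby encoder 2 is down, Upper door interlock offline, Upper drive VFD is inoperative}.

4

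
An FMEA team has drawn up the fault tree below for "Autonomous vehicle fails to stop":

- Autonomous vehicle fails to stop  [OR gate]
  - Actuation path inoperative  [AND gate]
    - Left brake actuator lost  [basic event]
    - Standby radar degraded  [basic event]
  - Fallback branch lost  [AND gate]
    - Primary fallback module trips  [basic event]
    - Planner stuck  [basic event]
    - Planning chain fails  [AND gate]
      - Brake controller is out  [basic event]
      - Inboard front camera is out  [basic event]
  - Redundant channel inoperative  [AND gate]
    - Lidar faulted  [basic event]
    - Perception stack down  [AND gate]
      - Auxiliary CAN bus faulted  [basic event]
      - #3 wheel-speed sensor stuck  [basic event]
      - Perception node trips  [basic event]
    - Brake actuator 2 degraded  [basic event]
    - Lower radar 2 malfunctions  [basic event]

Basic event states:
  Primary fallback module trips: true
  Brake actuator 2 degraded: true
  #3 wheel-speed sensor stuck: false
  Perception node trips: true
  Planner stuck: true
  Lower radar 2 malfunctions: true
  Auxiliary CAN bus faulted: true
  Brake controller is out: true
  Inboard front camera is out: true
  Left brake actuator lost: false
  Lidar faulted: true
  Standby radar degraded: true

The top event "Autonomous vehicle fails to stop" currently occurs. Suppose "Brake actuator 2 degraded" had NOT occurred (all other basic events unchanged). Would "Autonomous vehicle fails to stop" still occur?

Yes

Counterfactual: set "Brake actuator 2 degraded" to not occurred.
Actuation path inoperative [AND]: Left brake actuator lost=not, Standby radar degraded=occurs → not all inputs occur → does not occur.
Planning chain fails [AND]: Brake controller is out=occurs, Inboard front camera is out=occurs → all inputs occur → occurs.
Fallback branch lost [AND]: Primary fallback module trips=occurs, Planner stuck=occurs, Planning chain fails=occurs → all inputs occur → occurs.
Perception stack down [AND]: Auxiliary CAN bus faulted=occurs, #3 wheel-speed sensor stuck=not, Perception node trips=occurs → not all inputs occur → does not occur.
Redundant channel inoperative [AND]: Lidar faulted=occurs, Perception stack down=not, Brake actuator 2 degraded=not, Lower radar 2 malfunctions=occurs → not all inputs occur → does not occur.
Autonomous vehicle fails to stop [OR]: Actuation path inoperative=not, Fallback branch lost=occurs, Redundant channel inoperative=not → at least one input occurs → occurs.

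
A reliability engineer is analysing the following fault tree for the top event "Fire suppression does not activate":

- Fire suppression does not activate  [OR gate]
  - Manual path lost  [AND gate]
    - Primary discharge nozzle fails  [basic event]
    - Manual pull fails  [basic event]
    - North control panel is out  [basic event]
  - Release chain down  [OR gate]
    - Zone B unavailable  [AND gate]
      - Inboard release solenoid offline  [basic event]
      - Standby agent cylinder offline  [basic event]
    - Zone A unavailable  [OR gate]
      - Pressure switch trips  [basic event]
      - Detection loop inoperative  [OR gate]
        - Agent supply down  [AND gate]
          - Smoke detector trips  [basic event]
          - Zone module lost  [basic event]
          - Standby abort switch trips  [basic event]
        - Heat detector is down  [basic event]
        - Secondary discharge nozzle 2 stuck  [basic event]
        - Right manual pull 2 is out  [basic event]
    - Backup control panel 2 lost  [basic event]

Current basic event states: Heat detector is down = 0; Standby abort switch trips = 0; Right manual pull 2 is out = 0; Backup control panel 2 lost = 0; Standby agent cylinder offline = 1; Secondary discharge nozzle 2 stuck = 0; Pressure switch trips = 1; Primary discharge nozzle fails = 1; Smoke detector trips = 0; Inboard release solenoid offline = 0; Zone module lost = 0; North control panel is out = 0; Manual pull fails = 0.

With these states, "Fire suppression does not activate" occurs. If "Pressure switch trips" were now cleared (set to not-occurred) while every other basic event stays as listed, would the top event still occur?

No

Counterfactual: set "Pressure switch trips" to not occurred.
Manual path lost [AND]: Primary discharge nozzle fails=occurs, Manual pull fails=not, North control panel is out=not → not all inputs occur → does not occur.
Zone B unavailable [AND]: Inboard release solenoid offline=not, Standby agent cylinder offline=occurs → not all inputs occur → does not occur.
Agent supply down [AND]: Smoke detector trips=not, Zone module lost=not, Standby abort switch trips=not → not all inputs occur → does not occur.
Detection loop inoperative [OR]: Agent supply down=not, Heat detector is down=not, Secondary discharge nozzle 2 stuck=not, Right manual pull 2 is out=not → no input occurs → does not occur.
Zone A unavailable [OR]: Pressure switch trips=not, Detection loop inoperative=not → no input occurs → does not occur.
Release chain down [OR]: Zone B unavailable=not, Zone A unavailable=not, Backup control panel 2 lost=not → no input occurs → does not occur.
Fire suppression does not activate [OR]: Manual path lost=not, Release chain down=not → no input occurs → does not occur.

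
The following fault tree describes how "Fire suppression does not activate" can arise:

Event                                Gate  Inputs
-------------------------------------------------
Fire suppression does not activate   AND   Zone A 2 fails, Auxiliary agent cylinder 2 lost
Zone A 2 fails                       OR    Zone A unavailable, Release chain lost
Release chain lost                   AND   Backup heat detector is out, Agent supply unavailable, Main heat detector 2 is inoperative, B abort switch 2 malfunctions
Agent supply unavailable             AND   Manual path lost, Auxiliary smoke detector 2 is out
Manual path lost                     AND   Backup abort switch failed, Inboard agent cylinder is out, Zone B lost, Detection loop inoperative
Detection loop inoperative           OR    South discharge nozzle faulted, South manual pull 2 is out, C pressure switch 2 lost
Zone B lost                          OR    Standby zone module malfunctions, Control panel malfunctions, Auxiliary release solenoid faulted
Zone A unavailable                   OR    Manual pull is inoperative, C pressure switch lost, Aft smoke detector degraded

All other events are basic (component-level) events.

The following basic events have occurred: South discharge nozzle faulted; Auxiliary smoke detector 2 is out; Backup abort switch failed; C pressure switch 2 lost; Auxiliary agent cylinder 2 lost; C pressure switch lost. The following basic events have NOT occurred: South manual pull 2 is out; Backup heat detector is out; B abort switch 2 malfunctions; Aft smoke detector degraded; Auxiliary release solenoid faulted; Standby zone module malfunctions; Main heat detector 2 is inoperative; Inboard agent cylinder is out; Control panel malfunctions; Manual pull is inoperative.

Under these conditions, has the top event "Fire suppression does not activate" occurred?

Zone A unavailable [OR]: Manual pull is inoperative=not, C pressure switch lost=occurs, Aft smoke detector degraded=not → at least one input occurs → occurs.
Zone B lost [OR]: Standby zone module malfunctions=not, Control panel malfunctions=not, Auxiliary release solenoid faulted=not → no input occurs → does not occur.
Detection loop inoperative [OR]: South discharge nozzle faulted=occurs, South manual pull 2 is out=not, C pressure switch 2 lost=occurs → at least one input occurs → occurs.
Manual path lost [AND]: Backup abort switch failed=occurs, Inboard agent cylinder is out=not, Zone B lost=not, Detection loop inoperative=occurs → not all inputs occur → does not occur.
Agent supply unavailable [AND]: Manual path lost=not, Auxiliary smoke detector 2 is out=occurs → not all inputs occur → does not occur.
Release chain lost [AND]: Backup heat detector is out=not, Agent supply unavailable=not, Main heat detector 2 is inoperative=not, B abort switch 2 malfunctions=not → not all inputs occur → does not occur.
Zone A 2 fails [OR]: Zone A unavailable=occurs, Release chain lost=not → at least one input occurs → occurs.
Fire suppression does not activate [AND]: Zone A 2 fails=occurs, Auxiliary agent cylinder 2 lost=occurs → all inputs occur → occurs.

Yes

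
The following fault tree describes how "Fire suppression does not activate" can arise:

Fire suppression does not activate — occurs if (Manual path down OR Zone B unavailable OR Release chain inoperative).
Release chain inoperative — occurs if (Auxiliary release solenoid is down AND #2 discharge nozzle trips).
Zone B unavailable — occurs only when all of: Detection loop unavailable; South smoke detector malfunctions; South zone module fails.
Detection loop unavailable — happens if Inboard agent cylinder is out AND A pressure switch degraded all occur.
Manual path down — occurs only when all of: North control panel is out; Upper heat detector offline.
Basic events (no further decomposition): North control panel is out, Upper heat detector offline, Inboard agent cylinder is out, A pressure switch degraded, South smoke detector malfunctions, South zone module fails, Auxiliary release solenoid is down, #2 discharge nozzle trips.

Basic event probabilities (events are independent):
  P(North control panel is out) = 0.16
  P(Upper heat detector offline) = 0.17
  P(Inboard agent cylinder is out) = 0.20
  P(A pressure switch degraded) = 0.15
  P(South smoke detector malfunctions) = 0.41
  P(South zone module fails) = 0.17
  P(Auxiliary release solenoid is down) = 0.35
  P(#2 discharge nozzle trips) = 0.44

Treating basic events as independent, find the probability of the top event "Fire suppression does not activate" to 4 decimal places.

0.1787

P(Manual path down) [AND] = 0.16 × 0.17 = 0.027200
P(Detection loop unavailable) [AND] = 0.20 × 0.15 = 0.030000
P(Zone B unavailable) [AND] = 0.030000 × 0.41 × 0.17 = 0.002091
P(Release chain inoperative) [AND] = 0.35 × 0.44 = 0.154000
P(Fire suppression does not activate) [OR] = 1 − (1−0.027200) × (1−0.002091) × (1−0.154000) = 0.178732
Rounded to 4 decimal places: P(Fire suppression does not activate) ≈ 0.1787.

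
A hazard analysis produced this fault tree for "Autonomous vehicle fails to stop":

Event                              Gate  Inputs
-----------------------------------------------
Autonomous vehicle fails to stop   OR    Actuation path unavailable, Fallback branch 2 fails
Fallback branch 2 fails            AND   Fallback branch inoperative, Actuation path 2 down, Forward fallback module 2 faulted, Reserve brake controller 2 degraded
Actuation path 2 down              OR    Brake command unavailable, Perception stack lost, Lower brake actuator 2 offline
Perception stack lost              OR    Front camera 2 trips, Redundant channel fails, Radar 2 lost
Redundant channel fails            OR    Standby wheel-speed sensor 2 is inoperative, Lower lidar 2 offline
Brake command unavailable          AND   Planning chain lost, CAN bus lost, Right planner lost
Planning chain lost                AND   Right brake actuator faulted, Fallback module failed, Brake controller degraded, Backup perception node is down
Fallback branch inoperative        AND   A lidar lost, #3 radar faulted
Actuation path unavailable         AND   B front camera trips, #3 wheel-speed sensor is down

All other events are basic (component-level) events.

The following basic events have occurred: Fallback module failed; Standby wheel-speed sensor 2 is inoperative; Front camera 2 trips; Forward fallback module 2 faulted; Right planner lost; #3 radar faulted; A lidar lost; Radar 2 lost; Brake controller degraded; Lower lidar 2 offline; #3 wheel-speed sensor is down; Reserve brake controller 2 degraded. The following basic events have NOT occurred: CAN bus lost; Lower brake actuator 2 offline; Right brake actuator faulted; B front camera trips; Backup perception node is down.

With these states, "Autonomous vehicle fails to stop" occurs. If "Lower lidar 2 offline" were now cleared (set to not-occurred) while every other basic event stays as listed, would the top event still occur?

Counterfactual: set "Lower lidar 2 offline" to not occurred.
Actuation path unavailable [AND]: B front camera trips=not, #3 wheel-speed sensor is down=occurs → not all inputs occur → does not occur.
Fallback branch inoperative [AND]: A lidar lost=occurs, #3 radar faulted=occurs → all inputs occur → occurs.
Planning chain lost [AND]: Right brake actuator faulted=not, Fallback module failed=occurs, Brake controller degraded=occurs, Backup perception node is down=not → not all inputs occur → does not occur.
Brake command unavailable [AND]: Planning chain lost=not, CAN bus lost=not, Right planner lost=occurs → not all inputs occur → does not occur.
Redundant channel fails [OR]: Standby wheel-speed sensor 2 is inoperative=occurs, Lower lidar 2 offline=not → at least one input occurs → occurs.
Perception stack lost [OR]: Front camera 2 trips=occurs, Redundant channel fails=occurs, Radar 2 lost=occurs → at least one input occurs → occurs.
Actuation path 2 down [OR]: Brake command unavailable=not, Perception stack lost=occurs, Lower brake actuator 2 offline=not → at least one input occurs → occurs.
Fallback branch 2 fails [AND]: Fallback branch inoperative=occurs, Actuation path 2 down=occurs, Forward fallback module 2 faulted=occurs, Reserve brake controller 2 degraded=occurs → all inputs occur → occurs.
Autonomous vehicle fails to stop [OR]: Actuation path unavailable=not, Fallback branch 2 fails=occurs → at least one input occurs → occurs.

Yes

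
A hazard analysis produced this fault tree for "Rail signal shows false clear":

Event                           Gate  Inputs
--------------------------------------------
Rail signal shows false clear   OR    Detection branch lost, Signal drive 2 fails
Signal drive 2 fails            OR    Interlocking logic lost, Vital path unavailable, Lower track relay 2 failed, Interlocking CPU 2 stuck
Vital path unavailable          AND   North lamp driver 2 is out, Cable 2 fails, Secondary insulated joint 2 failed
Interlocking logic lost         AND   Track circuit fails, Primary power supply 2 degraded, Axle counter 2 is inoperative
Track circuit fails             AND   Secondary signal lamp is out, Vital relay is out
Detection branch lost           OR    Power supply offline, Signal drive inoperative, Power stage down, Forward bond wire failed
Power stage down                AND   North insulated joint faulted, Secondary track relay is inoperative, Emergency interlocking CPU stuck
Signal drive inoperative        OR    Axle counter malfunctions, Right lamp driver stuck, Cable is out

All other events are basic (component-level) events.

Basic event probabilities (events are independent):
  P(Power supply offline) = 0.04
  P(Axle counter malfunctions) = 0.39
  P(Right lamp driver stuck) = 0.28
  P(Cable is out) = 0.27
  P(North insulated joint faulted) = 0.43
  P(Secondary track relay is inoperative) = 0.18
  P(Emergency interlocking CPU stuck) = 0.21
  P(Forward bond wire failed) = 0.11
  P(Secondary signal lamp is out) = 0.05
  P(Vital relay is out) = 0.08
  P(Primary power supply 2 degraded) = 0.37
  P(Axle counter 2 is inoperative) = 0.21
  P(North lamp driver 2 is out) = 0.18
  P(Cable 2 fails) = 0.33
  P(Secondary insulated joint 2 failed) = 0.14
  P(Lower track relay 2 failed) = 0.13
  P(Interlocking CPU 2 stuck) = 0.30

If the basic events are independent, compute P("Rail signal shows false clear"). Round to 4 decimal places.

0.8373

P(Signal drive inoperative) [OR] = 1 − (1−0.39) × (1−0.28) × (1−0.27) = 0.679384
P(Power stage down) [AND] = 0.43 × 0.18 × 0.21 = 0.016254
P(Detection branch lost) [OR] = 1 − (1−0.04) × (1−0.679384) × (1−0.016254) × (1−0.11) = 0.730518
P(Track circuit fails) [AND] = 0.05 × 0.08 = 0.004000
P(Interlocking logic lost) [AND] = 0.004000 × 0.37 × 0.21 = 0.000311
P(Vital path unavailable) [AND] = 0.18 × 0.33 × 0.14 = 0.008316
P(Signal drive 2 fails) [OR] = 1 − (1−0.000311) × (1−0.008316) × (1−0.13) × (1−0.30) = 0.396252
P(Rail signal shows false clear) [OR] = 1 − (1−0.730518) × (1−0.396252) = 0.837301
Rounded to 4 decimal places: P(Rail signal shows false clear) ≈ 0.8373.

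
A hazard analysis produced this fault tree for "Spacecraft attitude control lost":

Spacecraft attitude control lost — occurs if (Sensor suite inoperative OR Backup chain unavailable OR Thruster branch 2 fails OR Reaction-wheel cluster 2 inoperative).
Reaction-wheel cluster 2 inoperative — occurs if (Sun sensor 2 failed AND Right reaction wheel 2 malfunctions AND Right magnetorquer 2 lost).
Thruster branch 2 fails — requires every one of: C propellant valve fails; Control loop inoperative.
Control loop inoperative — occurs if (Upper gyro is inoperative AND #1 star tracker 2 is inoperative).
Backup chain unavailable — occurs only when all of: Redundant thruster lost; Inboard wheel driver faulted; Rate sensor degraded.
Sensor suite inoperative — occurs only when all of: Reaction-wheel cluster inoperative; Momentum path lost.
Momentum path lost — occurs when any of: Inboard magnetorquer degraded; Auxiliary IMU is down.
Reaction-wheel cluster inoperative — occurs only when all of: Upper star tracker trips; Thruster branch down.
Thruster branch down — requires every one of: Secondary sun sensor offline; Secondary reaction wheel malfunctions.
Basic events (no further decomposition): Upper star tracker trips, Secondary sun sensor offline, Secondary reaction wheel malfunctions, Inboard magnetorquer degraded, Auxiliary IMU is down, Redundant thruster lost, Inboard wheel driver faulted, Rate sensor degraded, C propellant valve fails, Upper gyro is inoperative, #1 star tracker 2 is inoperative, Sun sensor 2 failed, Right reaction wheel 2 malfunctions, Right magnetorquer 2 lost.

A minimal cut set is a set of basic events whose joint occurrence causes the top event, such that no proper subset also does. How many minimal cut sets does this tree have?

Thruster branch down [AND]: one cut set from each child combined → 1 × 1 = 1 cut set(s).
Reaction-wheel cluster inoperative [AND]: one cut set from each child combined → 1 × 1 = 1 cut set(s).
Momentum path lost [OR]: union of children's cut sets → 2 cut set(s).
Sensor suite inoperative [AND]: one cut set from each child combined → 1 × 2 = 2 cut set(s).
Backup chain unavailable [AND]: one cut set from each child combined → 1 × 1 × 1 = 1 cut set(s).
Control loop inoperative [AND]: one cut set from each child combined → 1 × 1 = 1 cut set(s).
Thruster branch 2 fails [AND]: one cut set from each child combined → 1 × 1 = 1 cut set(s).
Reaction-wheel cluster 2 inoperative [AND]: one cut set from each child combined → 1 × 1 × 1 = 1 cut set(s).
Spacecraft attitude control lost [OR]: union of children's cut sets → 5 cut set(s).
Minimal cut sets: {Inboard magnetorquer degraded, Secondary reaction wheel malfunctions, Secondary sun sensor offline, Upper star tracker trips}; {Auxiliary IMU is down, Secondary reaction wheel malfunctions, Secondary sun sensor offline, Upper star tracker trips}; {Inboard wheel driver faulted, Rate sensor degraded, Redundant thruster lost}; {#1 star tracker 2 is inoperative, C propellant valve fails, Upper gyro is inoperative}; {Right magnetorquer 2 lost, Right reaction wheel 2 malfunctions, Sun sensor 2 failed}.

5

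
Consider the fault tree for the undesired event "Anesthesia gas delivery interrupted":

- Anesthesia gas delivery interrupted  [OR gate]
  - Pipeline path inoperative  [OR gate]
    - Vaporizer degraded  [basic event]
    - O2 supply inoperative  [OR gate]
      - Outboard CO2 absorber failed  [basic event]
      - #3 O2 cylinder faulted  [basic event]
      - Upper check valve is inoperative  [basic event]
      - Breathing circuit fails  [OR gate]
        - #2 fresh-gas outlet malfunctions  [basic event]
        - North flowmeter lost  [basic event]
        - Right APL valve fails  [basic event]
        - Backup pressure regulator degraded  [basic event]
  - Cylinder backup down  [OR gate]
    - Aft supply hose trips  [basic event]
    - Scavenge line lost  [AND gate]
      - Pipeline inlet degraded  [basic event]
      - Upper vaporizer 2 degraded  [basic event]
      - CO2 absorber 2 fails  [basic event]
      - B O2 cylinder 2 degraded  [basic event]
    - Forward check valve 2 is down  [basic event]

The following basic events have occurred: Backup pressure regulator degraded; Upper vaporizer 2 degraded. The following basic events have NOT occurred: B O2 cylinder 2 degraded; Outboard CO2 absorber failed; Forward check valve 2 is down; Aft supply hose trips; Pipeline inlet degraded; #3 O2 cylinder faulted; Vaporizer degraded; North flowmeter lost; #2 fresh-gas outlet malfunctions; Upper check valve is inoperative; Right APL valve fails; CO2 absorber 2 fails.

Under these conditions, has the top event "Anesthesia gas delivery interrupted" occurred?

Breathing circuit fails [OR]: #2 fresh-gas outlet malfunctions=not, North flowmeter lost=not, Right APL valve fails=not, Backup pressure regulator degraded=occurs → at least one input occurs → occurs.
O2 supply inoperative [OR]: Outboard CO2 absorber failed=not, #3 O2 cylinder faulted=not, Upper check valve is inoperative=not, Breathing circuit fails=occurs → at least one input occurs → occurs.
Pipeline path inoperative [OR]: Vaporizer degraded=not, O2 supply inoperative=occurs → at least one input occurs → occurs.
Scavenge line lost [AND]: Pipeline inlet degraded=not, Upper vaporizer 2 degraded=occurs, CO2 absorber 2 fails=not, B O2 cylinder 2 degraded=not → not all inputs occur → does not occur.
Cylinder backup down [OR]: Aft supply hose trips=not, Scavenge line lost=not, Forward check valve 2 is down=not → no input occurs → does not occur.
Anesthesia gas delivery interrupted [OR]: Pipeline path inoperative=occurs, Cylinder backup down=not → at least one input occurs → occurs.

Yes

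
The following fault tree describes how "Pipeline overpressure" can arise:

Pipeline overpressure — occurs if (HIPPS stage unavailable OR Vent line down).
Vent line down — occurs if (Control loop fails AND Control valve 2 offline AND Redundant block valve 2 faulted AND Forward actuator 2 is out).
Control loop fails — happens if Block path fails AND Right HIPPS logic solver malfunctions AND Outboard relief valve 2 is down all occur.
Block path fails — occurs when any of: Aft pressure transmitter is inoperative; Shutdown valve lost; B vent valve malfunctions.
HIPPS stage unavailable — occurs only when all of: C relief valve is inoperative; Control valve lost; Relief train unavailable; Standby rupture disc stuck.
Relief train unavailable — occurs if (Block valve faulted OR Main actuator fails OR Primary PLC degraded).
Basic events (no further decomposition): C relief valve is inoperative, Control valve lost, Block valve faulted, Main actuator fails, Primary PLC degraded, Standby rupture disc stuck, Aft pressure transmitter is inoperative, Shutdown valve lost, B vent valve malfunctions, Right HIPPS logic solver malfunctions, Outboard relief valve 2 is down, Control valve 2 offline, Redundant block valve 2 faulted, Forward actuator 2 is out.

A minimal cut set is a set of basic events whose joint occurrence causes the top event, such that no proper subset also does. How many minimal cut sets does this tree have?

6

Relief train unavailable [OR]: union of children's cut sets → 3 cut set(s).
HIPPS stage unavailable [AND]: one cut set from each child combined → 1 × 1 × 3 × 1 = 3 cut set(s).
Block path fails [OR]: union of children's cut sets → 3 cut set(s).
Control loop fails [AND]: one cut set from each child combined → 3 × 1 × 1 = 3 cut set(s).
Vent line down [AND]: one cut set from each child combined → 3 × 1 × 1 × 1 = 3 cut set(s).
Pipeline overpressure [OR]: union of children's cut sets → 6 cut set(s).
Minimal cut sets: {Block valve faulted, C relief valve is inoperative, Control valve lost, Standby rupture disc stuck}; {C relief valve is inoperative, Control valve lost, Main actuator fails, Standby rupture disc stuck}; {C relief valve is inoperative, Control valve lost, Primary PLC degraded, Standby rupture disc stuck}; {Aft pressure transmitter is inoperative, Control valve 2 offline, Forward actuator 2 is out, Outboard relief valve 2 is down, Redundant block valve 2 faulted, Right HIPPS logic solver malfunctions}; {Control valve 2 offline, Forward actuator 2 is out, Outboard relief valve 2 is down, Redundant block valve 2 faulted, Right HIPPS logic solver malfunctions, Shutdown valve lost}; {B vent valve malfunctions, Control valve 2 offline, Forward actuator 2 is out, Outboard relief valve 2 is down, Redundant block valve 2 faulted, Right HIPPS logic solver malfunctions}.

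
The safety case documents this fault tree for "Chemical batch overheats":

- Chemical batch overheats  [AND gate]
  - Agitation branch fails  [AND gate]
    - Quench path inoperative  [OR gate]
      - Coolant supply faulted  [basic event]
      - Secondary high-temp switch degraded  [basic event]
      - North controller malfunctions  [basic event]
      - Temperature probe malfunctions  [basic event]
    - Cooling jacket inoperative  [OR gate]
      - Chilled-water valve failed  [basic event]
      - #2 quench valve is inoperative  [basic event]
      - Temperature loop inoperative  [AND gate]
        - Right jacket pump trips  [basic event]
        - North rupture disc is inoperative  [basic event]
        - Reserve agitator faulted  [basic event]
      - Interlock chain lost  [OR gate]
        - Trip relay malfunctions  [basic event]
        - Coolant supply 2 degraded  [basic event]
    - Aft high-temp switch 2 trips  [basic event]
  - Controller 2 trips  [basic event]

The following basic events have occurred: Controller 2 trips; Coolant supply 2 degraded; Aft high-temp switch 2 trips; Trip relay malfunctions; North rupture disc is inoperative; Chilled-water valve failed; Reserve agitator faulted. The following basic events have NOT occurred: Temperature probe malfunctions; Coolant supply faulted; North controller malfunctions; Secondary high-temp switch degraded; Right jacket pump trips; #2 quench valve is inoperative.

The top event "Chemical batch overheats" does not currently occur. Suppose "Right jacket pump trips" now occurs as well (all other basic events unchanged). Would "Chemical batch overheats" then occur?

Counterfactual: set "Right jacket pump trips" to occurred.
Quench path inoperative [OR]: Coolant supply faulted=not, Secondary high-temp switch degraded=not, North controller malfunctions=not, Temperature probe malfunctions=not → no input occurs → does not occur.
Temperature loop inoperative [AND]: Right jacket pump trips=occurs, North rupture disc is inoperative=occurs, Reserve agitator faulted=occurs → all inputs occur → occurs.
Interlock chain lost [OR]: Trip relay malfunctions=occurs, Coolant supply 2 degraded=occurs → at least one input occurs → occurs.
Cooling jacket inoperative [OR]: Chilled-water valve failed=occurs, #2 quench valve is inoperative=not, Temperature loop inoperative=occurs, Interlock chain lost=occurs → at least one input occurs → occurs.
Agitation branch fails [AND]: Quench path inoperative=not, Cooling jacket inoperative=occurs, Aft high-temp switch 2 trips=occurs → not all inputs occur → does not occur.
Chemical batch overheats [AND]: Agitation branch fails=not, Controller 2 trips=occurs → not all inputs occur → does not occur.

No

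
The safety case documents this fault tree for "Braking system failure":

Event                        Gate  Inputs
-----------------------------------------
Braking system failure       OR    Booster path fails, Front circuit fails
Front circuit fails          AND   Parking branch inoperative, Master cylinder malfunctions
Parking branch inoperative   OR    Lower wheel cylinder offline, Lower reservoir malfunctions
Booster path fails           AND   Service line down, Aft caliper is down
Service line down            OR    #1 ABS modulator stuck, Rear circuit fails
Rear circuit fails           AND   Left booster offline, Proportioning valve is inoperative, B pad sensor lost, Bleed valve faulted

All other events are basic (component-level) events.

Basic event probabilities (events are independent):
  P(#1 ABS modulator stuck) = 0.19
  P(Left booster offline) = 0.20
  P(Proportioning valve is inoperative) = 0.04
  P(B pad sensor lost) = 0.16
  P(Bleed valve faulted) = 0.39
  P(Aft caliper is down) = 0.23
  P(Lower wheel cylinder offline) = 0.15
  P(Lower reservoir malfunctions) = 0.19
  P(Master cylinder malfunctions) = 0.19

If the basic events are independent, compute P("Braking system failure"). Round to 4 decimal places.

0.1004

P(Rear circuit fails) [AND] = 0.20 × 0.04 × 0.16 × 0.39 = 0.000499
P(Service line down) [OR] = 1 − (1−0.19) × (1−0.000499) = 0.190404
P(Booster path fails) [AND] = 0.190404 × 0.23 = 0.043793
P(Parking branch inoperative) [OR] = 1 − (1−0.15) × (1−0.19) = 0.311500
P(Front circuit fails) [AND] = 0.311500 × 0.19 = 0.059185
P(Braking system failure) [OR] = 1 − (1−0.043793) × (1−0.059185) = 0.100386
Rounded to 4 decimal places: P(Braking system failure) ≈ 0.1004.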